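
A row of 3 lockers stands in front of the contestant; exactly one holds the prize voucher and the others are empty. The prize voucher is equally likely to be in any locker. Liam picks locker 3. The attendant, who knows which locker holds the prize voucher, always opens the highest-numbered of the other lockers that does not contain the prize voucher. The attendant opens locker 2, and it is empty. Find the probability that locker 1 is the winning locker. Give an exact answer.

Condition on the true location of the prize voucher.
If it is in either of lockers 1 and 3 (prior 1/3 each): locker 2 is the highest-numbered option available, probability 1; weight (1/3)·1 = 1/3 each.
If it is in locker 2 (prior 1/3): the attendant opened locker 2, so this case is ruled out; weight (1/3)·0 = 0.
The weights sum to 2/3.
So P(the prize voucher in locker 1 | the attendant opened locker 2) = (1/3) / (2/3) = 1/2.

1/2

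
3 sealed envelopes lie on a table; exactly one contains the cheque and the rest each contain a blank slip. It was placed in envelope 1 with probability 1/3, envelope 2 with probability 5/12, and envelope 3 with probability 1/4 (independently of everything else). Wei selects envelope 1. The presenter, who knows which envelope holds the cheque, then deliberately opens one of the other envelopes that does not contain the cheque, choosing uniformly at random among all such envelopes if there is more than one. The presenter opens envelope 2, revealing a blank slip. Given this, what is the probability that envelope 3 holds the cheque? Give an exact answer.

3/5

Apply Bayes' rule, conditioning on where the cheque actually is.
If it is in envelope 1 (prior 1/3): the presenter has 2 equally likely choices, so probability 1/2; weight (1/3)·(1/2) = 1/6.
If it is in envelope 2 (prior 5/12): the presenter opened envelope 2, so this case is ruled out; weight (5/12)·0 = 0.
If it is in envelope 3 (prior 1/4): the presenter has no choice, probability 1; weight (1/4)·1 = 1/4.
The weights sum to 5/12.
So P(the cheque in envelope 3 | the presenter opened envelope 2) = (1/4) / (5/12) = 3/5.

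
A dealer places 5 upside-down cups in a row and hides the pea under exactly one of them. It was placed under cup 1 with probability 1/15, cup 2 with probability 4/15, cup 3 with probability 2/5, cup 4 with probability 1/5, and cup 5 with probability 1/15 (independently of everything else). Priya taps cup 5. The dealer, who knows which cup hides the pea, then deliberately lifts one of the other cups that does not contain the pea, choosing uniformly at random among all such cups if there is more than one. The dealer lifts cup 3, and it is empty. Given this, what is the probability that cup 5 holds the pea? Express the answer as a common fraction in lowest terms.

3/35

Consider each possible location of the pea in turn.
If it is under cup 1 (prior 1/15): the dealer has 3 equally likely choices, so probability 1/3; weight (1/15)·(1/3) = 1/45.
If it is under cup 2 (prior 4/15): the dealer has 3 equally likely choices, so probability 1/3; weight (4/15)·(1/3) = 4/45.
If it is under cup 3 (prior 2/5): the dealer opened cup 3, so this case is ruled out; weight (2/5)·0 = 0.
If it is under cup 4 (prior 1/5): the dealer has 3 equally likely choices, so probability 1/3; weight (1/5)·(1/3) = 1/15.
If it is under cup 5 (prior 1/15): the dealer has 4 equally likely choices, so probability 1/4; weight (1/15)·(1/4) = 1/60.
The weights sum to 7/36.
So P(the pea under cup 5 | the dealer opened cup 3) = (1/60) / (7/36) = 3/35.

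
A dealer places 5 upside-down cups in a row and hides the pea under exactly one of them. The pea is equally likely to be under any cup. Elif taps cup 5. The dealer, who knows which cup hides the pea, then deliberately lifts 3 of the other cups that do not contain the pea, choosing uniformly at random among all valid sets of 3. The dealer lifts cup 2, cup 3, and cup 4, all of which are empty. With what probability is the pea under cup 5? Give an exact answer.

1/5

Condition on the true location of the pea.
If it is under cup 1 (prior 1/5): the dealer has no choice, probability 1; weight (1/5)·1 = 1/5.
If it is under any of cups 2, 3, and 4 (prior 1/5 each): that cup was opened and seen not to hold the prize — ruled out; weight (1/5)·0 = 0 each.
If it is under cup 5 (prior 1/5): the dealer has 4 equally likely choices, so probability 1/4; weight (1/5)·(1/4) = 1/20.
The weights sum to 1/4.
So P(the pea under cup 5 | the dealer opened cup 2, cup 3, and cup 4) = (1/20) / (1/4) = 1/5.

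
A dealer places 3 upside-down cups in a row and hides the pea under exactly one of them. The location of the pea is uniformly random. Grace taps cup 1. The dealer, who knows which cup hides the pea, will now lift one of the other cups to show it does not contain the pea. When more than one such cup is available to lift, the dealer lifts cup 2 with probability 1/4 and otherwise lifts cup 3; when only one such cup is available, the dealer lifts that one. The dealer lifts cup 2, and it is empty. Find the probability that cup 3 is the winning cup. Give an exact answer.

Consider each possible location of the pea in turn.
If it is under cup 1 (prior 1/3): cup 2 is available, opened with probability 1/4; weight (1/3)·(1/4) = 1/12.
If it is under cup 2 (prior 1/3): the dealer opened cup 2, so this case is ruled out; weight (1/3)·0 = 0.
If it is under cup 3 (prior 1/3): only cup 2 is available, probability 1; weight (1/3)·1 = 1/3.
The weights sum to 5/12.
So P(the pea under cup 3 | the dealer opened cup 2) = (1/3) / (5/12) = 4/5.

4/5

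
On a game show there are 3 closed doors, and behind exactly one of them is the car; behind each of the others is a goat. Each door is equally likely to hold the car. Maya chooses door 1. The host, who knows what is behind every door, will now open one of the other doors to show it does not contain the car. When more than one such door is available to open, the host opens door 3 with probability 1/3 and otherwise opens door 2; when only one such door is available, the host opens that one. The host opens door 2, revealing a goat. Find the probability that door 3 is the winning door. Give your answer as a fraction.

3/5

Condition on the true location of the car.
If it is behind door 1 (prior 1/3): door 3 is available but not opened, probability 2/3; weight (1/3)·(2/3) = 2/9.
If it is behind door 2 (prior 1/3): the host opened door 2, so this case is ruled out; weight (1/3)·0 = 0.
If it is behind door 3 (prior 1/3): only door 2 is available, probability 1; weight (1/3)·1 = 1/3.
The weights sum to 5/9.
So P(the car behind door 3 | the host opened door 2) = (1/3) / (5/9) = 3/5.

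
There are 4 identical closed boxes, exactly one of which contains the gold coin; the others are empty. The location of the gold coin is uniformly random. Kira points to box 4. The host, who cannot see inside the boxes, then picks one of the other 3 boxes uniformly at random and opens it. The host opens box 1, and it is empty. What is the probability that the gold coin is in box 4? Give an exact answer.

1/3

Because the host chose which box to open without knowing where the gold coin is, the choice is independent of the prize location. Learning that box 1 does not hold the gold coin simply rules out that one location and leaves the remaining 3 boxes still equally likely by symmetry.
So P(the gold coin in box 4) = 1/3.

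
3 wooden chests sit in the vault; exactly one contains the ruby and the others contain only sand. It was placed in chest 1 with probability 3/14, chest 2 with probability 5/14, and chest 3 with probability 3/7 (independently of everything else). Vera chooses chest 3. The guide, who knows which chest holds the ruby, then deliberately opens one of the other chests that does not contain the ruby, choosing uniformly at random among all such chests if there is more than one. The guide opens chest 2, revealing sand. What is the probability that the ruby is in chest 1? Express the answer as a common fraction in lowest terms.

1/2

Condition on the true location of the ruby.
If it is in chest 1 (prior 3/14): the guide has no choice, probability 1; weight (3/14)·1 = 3/14.
If it is in chest 2 (prior 5/14): the guide opened chest 2, so this case is ruled out; weight (5/14)·0 = 0.
If it is in chest 3 (prior 3/7): the guide has 2 equally likely choices, so probability 1/2; weight (3/7)·(1/2) = 3/14.
The weights sum to 3/7.
So P(the ruby in chest 1 | the guide opened chest 2) = (3/14) / (3/7) = 1/2.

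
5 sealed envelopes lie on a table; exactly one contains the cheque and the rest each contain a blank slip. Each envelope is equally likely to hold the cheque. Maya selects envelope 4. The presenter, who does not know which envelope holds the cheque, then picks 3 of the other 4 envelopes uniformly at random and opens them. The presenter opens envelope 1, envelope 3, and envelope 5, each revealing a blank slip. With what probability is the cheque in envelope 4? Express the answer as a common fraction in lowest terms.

1/2

Because the presenter chose which envelopes to open without knowing where the cheque is, the choice is independent of the prize location. Learning that none of the 3 opened envelopes holds the cheque simply rules out those 3 locations and leaves the remaining 2 envelopes still equally likely by symmetry.
So P(the cheque in envelope 4) = 1/2.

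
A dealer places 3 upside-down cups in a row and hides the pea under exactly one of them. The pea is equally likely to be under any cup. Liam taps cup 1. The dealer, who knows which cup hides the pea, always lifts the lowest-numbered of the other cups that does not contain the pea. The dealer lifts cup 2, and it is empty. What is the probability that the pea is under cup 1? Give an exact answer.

Apply Bayes' rule, conditioning on where the pea actually is.
If it is under either of cups 1 and 3 (prior 1/3 each): cup 2 is the lowest-numbered option available, probability 1; weight (1/3)·1 = 1/3 each.
If it is under cup 2 (prior 1/3): the dealer opened cup 2, so this case is ruled out; weight (1/3)·0 = 0.
The weights sum to 2/3.
So P(the pea under cup 1 | the dealer opened cup 2) = (1/3) / (2/3) = 1/2.

1/2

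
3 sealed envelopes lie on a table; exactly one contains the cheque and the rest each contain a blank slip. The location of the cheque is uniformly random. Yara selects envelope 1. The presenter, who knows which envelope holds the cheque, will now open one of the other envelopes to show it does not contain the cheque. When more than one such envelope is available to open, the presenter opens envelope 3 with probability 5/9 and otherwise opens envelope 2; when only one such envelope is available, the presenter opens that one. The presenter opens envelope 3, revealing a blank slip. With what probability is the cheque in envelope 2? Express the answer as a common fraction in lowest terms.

9/14

Apply Bayes' rule, conditioning on where the cheque actually is.
If it is in envelope 1 (prior 1/3): envelope 3 is available, opened with probability 5/9; weight (1/3)·(5/9) = 5/27.
If it is in envelope 2 (prior 1/3): only envelope 3 is available, probability 1; weight (1/3)·1 = 1/3.
If it is in envelope 3 (prior 1/3): the presenter opened envelope 3, so this case is ruled out; weight (1/3)·0 = 0.
The weights sum to 14/27.
So P(the cheque in envelope 2 | the presenter opened envelope 3) = (1/3) / (14/27) = 9/14.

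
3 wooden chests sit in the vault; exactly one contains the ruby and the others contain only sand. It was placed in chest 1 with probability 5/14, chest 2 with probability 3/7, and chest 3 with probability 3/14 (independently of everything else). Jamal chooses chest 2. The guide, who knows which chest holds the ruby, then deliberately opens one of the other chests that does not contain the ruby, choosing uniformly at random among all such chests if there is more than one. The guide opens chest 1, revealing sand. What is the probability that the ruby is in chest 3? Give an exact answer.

1/2

Apply Bayes' rule, conditioning on where the ruby actually is.
If it is in chest 1 (prior 5/14): the guide opened chest 1, so this case is ruled out; weight (5/14)·0 = 0.
If it is in chest 2 (prior 3/7): the guide has 2 equally likely choices, so probability 1/2; weight (3/7)·(1/2) = 3/14.
If it is in chest 3 (prior 3/14): the guide has no choice, probability 1; weight (3/14)·1 = 3/14.
The weights sum to 3/7.
So P(the ruby in chest 3 | the guide opened chest 1) = (3/14) / (3/7) = 1/2.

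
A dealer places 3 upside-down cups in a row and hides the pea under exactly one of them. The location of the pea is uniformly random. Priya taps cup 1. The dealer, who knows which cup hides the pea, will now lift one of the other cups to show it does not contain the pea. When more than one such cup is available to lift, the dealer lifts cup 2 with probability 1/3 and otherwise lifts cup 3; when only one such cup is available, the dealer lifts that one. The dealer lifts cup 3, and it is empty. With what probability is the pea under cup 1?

Apply Bayes' rule, conditioning on where the pea actually is.
If it is under cup 1 (prior 1/3): cup 2 is available but not opened, probability 2/3; weight (1/3)·(2/3) = 2/9.
If it is under cup 2 (prior 1/3): only cup 3 is available, probability 1; weight (1/3)·1 = 1/3.
If it is under cup 3 (prior 1/3): the dealer opened cup 3, so this case is ruled out; weight (1/3)·0 = 0.
The weights sum to 5/9.
So P(the pea under cup 1 | the dealer opened cup 3) = (2/9) / (5/9) = 2/5.

2/5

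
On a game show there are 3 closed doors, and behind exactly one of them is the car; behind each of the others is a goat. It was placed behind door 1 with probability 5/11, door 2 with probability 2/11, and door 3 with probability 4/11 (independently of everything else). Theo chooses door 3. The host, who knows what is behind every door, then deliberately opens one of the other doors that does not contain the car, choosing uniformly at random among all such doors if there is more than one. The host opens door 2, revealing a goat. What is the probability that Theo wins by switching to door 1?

Apply Bayes' rule, conditioning on where the car actually is.
If it is behind door 1 (prior 5/11): the host has no choice, probability 1; weight (5/11)·1 = 5/11.
If it is behind door 2 (prior 2/11): the host opened door 2, so this case is ruled out; weight (2/11)·0 = 0.
If it is behind door 3 (prior 4/11): the host has 2 equally likely choices, so probability 1/2; weight (4/11)·(1/2) = 2/11.
The weights sum to 7/11.
So P(the car behind door 1 | the host opened door 2) = (5/11) / (7/11) = 5/7.

5/7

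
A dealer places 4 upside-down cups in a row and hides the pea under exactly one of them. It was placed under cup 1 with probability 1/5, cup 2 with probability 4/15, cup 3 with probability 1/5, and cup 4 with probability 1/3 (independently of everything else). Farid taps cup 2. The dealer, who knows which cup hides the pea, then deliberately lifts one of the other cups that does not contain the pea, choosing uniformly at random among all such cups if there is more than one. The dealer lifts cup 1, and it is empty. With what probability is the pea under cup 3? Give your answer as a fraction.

9/32

Apply Bayes' rule, conditioning on where the pea actually is.
If it is under cup 1 (prior 1/5): the dealer opened cup 1, so this case is ruled out; weight (1/5)·0 = 0.
If it is under cup 2 (prior 4/15): the dealer has 3 equally likely choices, so probability 1/3; weight (4/15)·(1/3) = 4/45.
If it is under cup 3 (prior 1/5): the dealer has 2 equally likely choices, so probability 1/2; weight (1/5)·(1/2) = 1/10.
If it is under cup 4 (prior 1/3): the dealer has 2 equally likely choices, so probability 1/2; weight (1/3)·(1/2) = 1/6.
The weights sum to 16/45.
So P(the pea under cup 3 | the dealer opened cup 1) = (1/10) / (16/45) = 9/32.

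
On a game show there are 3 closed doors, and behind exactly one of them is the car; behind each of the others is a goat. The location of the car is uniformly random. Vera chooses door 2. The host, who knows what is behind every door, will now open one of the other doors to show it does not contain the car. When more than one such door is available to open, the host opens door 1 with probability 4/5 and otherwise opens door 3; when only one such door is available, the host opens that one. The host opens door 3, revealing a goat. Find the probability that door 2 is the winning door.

Apply Bayes' rule, conditioning on where the car actually is.
If it is behind door 1 (prior 1/3): only door 3 is available, probability 1; weight (1/3)·1 = 1/3.
If it is behind door 2 (prior 1/3): door 1 is available but not opened, probability 1/5; weight (1/3)·(1/5) = 1/15.
If it is behind door 3 (prior 1/3): the host opened door 3, so this case is ruled out; weight (1/3)·0 = 0.
The weights sum to 2/5.
So P(the car behind door 2 | the host opened door 3) = (1/15) / (2/5) = 1/6.

1/6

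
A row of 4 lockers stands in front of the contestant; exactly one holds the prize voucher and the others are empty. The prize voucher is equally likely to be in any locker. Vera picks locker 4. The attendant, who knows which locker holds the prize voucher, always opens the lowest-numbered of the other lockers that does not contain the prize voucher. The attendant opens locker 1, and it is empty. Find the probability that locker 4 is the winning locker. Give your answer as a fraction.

1/3

Condition on the true location of the prize voucher.
If it is in locker 1 (prior 1/4): the attendant opened locker 1, so this case is ruled out; weight (1/4)·0 = 0.
If it is in any of lockers 2, 3, and 4 (prior 1/4 each): locker 1 is the lowest-numbered option available, probability 1; weight (1/4)·1 = 1/4 each.
The weights sum to 3/4.
So P(the prize voucher in locker 4 | the attendant opened locker 1) = (1/4) / (3/4) = 1/3.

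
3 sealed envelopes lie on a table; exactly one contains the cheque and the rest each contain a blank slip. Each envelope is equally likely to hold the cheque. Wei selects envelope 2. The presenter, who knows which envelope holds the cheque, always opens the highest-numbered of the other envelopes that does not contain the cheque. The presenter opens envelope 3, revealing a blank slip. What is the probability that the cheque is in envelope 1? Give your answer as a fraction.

1/2

Consider each possible location of the cheque in turn.
If it is in either of envelopes 1 and 2 (prior 1/3 each): envelope 3 is the highest-numbered option available, probability 1; weight (1/3)·1 = 1/3 each.
If it is in envelope 3 (prior 1/3): the presenter opened envelope 3, so this case is ruled out; weight (1/3)·0 = 0.
The weights sum to 2/3.
So P(the cheque in envelope 1 | the presenter opened envelope 3) = (1/3) / (2/3) = 1/2.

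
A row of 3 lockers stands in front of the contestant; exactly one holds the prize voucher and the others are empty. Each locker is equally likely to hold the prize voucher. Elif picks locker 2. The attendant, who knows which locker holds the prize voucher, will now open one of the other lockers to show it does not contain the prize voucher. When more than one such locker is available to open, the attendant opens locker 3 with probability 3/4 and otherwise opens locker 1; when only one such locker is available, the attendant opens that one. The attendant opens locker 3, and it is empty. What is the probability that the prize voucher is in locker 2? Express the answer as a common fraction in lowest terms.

3/7

Consider each possible location of the prize voucher in turn.
If it is in locker 1 (prior 1/3): only locker 3 is available, probability 1; weight (1/3)·1 = 1/3.
If it is in locker 2 (prior 1/3): locker 3 is available, opened with probability 3/4; weight (1/3)·(3/4) = 1/4.
If it is in locker 3 (prior 1/3): the attendant opened locker 3, so this case is ruled out; weight (1/3)·0 = 0.
The weights sum to 7/12.
So P(the prize voucher in locker 2 | the attendant opened locker 3) = (1/4) / (7/12) = 3/7.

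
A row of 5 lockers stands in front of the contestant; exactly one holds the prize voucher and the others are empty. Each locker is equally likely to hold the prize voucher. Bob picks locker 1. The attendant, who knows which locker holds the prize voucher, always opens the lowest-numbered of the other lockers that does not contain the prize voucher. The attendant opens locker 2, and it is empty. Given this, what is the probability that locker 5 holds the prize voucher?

1/4

Condition on the true location of the prize voucher.
If it is in any of lockers 1, 3, 4, and 5 (prior 1/5 each): locker 2 is the lowest-numbered option available, probability 1; weight (1/5)·1 = 1/5 each.
If it is in locker 2 (prior 1/5): the attendant opened locker 2, so this case is ruled out; weight (1/5)·0 = 0.
The weights sum to 4/5.
So P(the prize voucher in locker 5 | the attendant opened locker 2) = (1/5) / (4/5) = 1/4.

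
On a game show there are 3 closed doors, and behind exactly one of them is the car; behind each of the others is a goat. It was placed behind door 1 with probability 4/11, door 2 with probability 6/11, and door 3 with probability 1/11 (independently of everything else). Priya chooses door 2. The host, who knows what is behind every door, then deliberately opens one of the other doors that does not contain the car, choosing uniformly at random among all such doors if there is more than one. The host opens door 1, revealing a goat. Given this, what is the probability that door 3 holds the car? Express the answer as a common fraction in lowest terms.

Apply Bayes' rule, conditioning on where the car actually is.
If it is behind door 1 (prior 4/11): the host opened door 1, so this case is ruled out; weight (4/11)·0 = 0.
If it is behind door 2 (prior 6/11): the host has 2 equally likely choices, so probability 1/2; weight (6/11)·(1/2) = 3/11.
If it is behind door 3 (prior 1/11): the host has no choice, probability 1; weight (1/11)·1 = 1/11.
The weights sum to 4/11.
So P(the car behind door 3 | the host opened door 1) = (1/11) / (4/11) = 1/4.

1/4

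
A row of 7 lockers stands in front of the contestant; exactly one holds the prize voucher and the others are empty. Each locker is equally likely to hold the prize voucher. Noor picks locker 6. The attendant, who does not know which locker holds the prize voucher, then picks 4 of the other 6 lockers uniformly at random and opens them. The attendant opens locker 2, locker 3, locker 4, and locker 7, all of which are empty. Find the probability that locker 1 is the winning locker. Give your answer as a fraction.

Apply Bayes' rule, conditioning on where the prize voucher actually is.
If it is in any of lockers 1, 5, and 6 (prior 1/7 each): the attendant picks exactly this set with probability 1/15 regardless, and none is the prize; weight (1/7)·(1/15) = 1/105 each.
If it is in any of lockers 2, 3, 4, and 7 (prior 1/7 each): that locker was opened and seen not to hold the prize — ruled out; weight (1/7)·0 = 0 each.
The weights sum to 1/35.
So P(the prize voucher in locker 1 | the attendant opened locker 2, locker 3, locker 4, and locker 7) = (1/105) / (1/35) = 1/3.

1/3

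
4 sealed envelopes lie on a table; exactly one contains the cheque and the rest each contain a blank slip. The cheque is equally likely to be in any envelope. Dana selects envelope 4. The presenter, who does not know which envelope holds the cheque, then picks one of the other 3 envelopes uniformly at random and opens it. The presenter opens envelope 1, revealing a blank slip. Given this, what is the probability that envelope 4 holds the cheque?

Apply Bayes' rule, conditioning on where the cheque actually is.
If it is in envelope 1 (prior 1/4): the presenter opened envelope 1, so this case is ruled out; weight (1/4)·0 = 0.
If it is in any of envelopes 2, 3, and 4 (prior 1/4 each): the presenter picks envelope 1 with probability 1/3 regardless, and it is not the prize; weight (1/4)·(1/3) = 1/12 each.
The weights sum to 1/4.
So P(the cheque in envelope 4 | the presenter opened envelope 1) = (1/12) / (1/4) = 1/3.

1/3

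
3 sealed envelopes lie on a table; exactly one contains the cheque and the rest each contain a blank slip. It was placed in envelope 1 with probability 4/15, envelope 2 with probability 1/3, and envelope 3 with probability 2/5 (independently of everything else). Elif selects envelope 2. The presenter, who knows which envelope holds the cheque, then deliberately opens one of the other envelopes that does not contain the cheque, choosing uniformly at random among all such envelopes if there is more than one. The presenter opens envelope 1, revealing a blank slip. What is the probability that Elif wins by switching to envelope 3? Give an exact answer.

12/17

Condition on the true location of the cheque.
If it is in envelope 1 (prior 4/15): the presenter opened envelope 1, so this case is ruled out; weight (4/15)·0 = 0.
If it is in envelope 2 (prior 1/3): the presenter has 2 equally likely choices, so probability 1/2; weight (1/3)·(1/2) = 1/6.
If it is in envelope 3 (prior 2/5): the presenter has no choice, probability 1; weight (2/5)·1 = 2/5.
The weights sum to 17/30.
So P(the cheque in envelope 3 | the presenter opened envelope 1) = (2/5) / (17/30) = 12/17.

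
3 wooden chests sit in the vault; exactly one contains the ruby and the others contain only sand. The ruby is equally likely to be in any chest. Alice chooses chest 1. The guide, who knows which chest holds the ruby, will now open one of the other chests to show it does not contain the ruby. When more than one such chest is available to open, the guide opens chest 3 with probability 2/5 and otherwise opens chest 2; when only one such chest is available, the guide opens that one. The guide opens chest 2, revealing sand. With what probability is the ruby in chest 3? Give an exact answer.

5/8

Apply Bayes' rule, conditioning on where the ruby actually is.
If it is in chest 1 (prior 1/3): chest 3 is available but not opened, probability 3/5; weight (1/3)·(3/5) = 1/5.
If it is in chest 2 (prior 1/3): the guide opened chest 2, so this case is ruled out; weight (1/3)·0 = 0.
If it is in chest 3 (prior 1/3): only chest 2 is available, probability 1; weight (1/3)·1 = 1/3.
The weights sum to 8/15.
So P(the ruby in chest 3 | the guide opened chest 2) = (1/3) / (8/15) = 5/8.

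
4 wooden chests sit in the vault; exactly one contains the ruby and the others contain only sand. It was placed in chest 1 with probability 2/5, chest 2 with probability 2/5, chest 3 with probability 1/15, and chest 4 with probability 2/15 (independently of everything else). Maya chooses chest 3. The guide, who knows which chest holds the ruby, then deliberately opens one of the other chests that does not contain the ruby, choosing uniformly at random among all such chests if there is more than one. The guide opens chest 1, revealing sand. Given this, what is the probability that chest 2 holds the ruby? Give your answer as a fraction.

9/13

Condition on the true location of the ruby.
If it is in chest 1 (prior 2/5): the guide opened chest 1, so this case is ruled out; weight (2/5)·0 = 0.
If it is in chest 2 (prior 2/5): the guide has 2 equally likely choices, so probability 1/2; weight (2/5)·(1/2) = 1/5.
If it is in chest 3 (prior 1/15): the guide has 3 equally likely choices, so probability 1/3; weight (1/15)·(1/3) = 1/45.
If it is in chest 4 (prior 2/15): the guide has 2 equally likely choices, so probability 1/2; weight (2/15)·(1/2) = 1/15.
The weights sum to 13/45.
So P(the ruby in chest 2 | the guide opened chest 1) = (1/5) / (13/45) = 9/13.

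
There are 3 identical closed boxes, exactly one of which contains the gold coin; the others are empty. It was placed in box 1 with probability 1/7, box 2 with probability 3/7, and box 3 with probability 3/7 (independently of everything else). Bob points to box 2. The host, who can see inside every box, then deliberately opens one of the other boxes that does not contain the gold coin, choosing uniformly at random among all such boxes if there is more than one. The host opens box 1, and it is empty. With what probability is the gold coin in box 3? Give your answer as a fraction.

Condition on the true location of the gold coin.
If it is in box 1 (prior 1/7): the host opened box 1, so this case is ruled out; weight (1/7)·0 = 0.
If it is in box 2 (prior 3/7): the host has 2 equally likely choices, so probability 1/2; weight (3/7)·(1/2) = 3/14.
If it is in box 3 (prior 3/7): the host has no choice, probability 1; weight (3/7)·1 = 3/7.
The weights sum to 9/14.
So P(the gold coin in box 3 | the host opened box 1) = (3/7) / (9/14) = 2/3.

2/3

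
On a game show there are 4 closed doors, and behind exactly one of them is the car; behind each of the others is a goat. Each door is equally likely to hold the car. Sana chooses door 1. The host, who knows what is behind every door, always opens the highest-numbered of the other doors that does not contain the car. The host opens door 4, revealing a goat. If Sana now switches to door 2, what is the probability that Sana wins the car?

1/3

Consider each possible location of the car in turn.
If it is behind any of doors 1, 2, and 3 (prior 1/4 each): door 4 is the highest-numbered option available, probability 1; weight (1/4)·1 = 1/4 each.
If it is behind door 4 (prior 1/4): the host opened door 4, so this case is ruled out; weight (1/4)·0 = 0.
The weights sum to 3/4.
So P(the car behind door 2 | the host opened door 4) = (1/4) / (3/4) = 1/3.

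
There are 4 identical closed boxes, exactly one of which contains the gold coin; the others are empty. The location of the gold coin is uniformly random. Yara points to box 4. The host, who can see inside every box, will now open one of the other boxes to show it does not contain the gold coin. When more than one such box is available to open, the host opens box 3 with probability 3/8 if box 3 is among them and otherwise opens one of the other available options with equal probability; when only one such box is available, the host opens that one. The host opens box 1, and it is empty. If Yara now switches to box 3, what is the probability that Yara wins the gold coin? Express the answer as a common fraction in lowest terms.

Condition on the true location of the gold coin.
If it is in box 1 (prior 1/4): the host opened box 1, so this case is ruled out; weight (1/4)·0 = 0.
If it is in box 2 (prior 1/4): box 3 is available but not opened, probability 5/8; weight (1/4)·(5/8) = 5/32.
If it is in box 3 (prior 1/4): box 3 holds the prize so is unavailable; the host chooses uniformly among the 2 others, probability 1/2; weight (1/4)·(1/2) = 1/8.
If it is in box 4 (prior 1/4): box 3 is available but not opened; box 1 gets probability (1 − 3/8)/2 = 5/16; weight (1/4)·(5/16) = 5/64.
The weights sum to 23/64.
So P(the gold coin in box 3 | the host opened box 1) = (1/8) / (23/64) = 8/23.

8/23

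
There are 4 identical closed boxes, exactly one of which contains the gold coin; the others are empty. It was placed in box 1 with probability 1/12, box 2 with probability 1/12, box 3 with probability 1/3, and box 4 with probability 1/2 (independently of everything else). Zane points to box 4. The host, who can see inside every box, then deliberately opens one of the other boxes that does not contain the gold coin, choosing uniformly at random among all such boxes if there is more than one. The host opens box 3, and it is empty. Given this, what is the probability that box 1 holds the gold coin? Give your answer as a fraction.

1/6

Condition on the true location of the gold coin.
If it is in either of boxes 1 and 2 (prior 1/12 each): the host has 2 equally likely choices, so probability 1/2; weight (1/12)·(1/2) = 1/24 each.
If it is in box 3 (prior 1/3): the host opened box 3, so this case is ruled out; weight (1/3)·0 = 0.
If it is in box 4 (prior 1/2): the host has 3 equally likely choices, so probability 1/3; weight (1/2)·(1/3) = 1/6.
The weights sum to 1/4.
So P(the gold coin in box 1 | the host opened box 3) = (1/24) / (1/4) = 1/6.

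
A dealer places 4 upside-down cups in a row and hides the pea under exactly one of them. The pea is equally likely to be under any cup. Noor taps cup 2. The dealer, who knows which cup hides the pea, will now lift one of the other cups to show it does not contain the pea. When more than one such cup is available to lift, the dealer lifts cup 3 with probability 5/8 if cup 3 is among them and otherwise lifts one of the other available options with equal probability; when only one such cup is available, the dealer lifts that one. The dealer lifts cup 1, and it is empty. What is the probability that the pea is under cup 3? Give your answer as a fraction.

Consider each possible location of the pea in turn.
If it is under cup 1 (prior 1/4): the dealer opened cup 1, so this case is ruled out; weight (1/4)·0 = 0.
If it is under cup 2 (prior 1/4): cup 3 is available but not opened; cup 1 gets probability (1 − 5/8)/2 = 3/16; weight (1/4)·(3/16) = 3/64.
If it is under cup 3 (prior 1/4): cup 3 holds the prize so is unavailable; the dealer chooses uniformly among the 2 others, probability 1/2; weight (1/4)·(1/2) = 1/8.
If it is under cup 4 (prior 1/4): cup 3 is available but not opened, probability 3/8; weight (1/4)·(3/8) = 3/32.
The weights sum to 17/64.
So P(the pea under cup 3 | the dealer opened cup 1) = (1/8) / (17/64) = 8/17.

8/17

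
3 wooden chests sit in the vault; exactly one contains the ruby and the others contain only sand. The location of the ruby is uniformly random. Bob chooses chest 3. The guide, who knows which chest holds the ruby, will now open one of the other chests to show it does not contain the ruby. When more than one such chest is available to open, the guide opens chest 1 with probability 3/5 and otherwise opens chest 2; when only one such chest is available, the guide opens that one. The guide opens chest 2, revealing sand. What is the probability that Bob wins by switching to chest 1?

5/7

Condition on the true location of the ruby.
If it is in chest 1 (prior 1/3): only chest 2 is available, probability 1; weight (1/3)·1 = 1/3.
If it is in chest 2 (prior 1/3): the guide opened chest 2, so this case is ruled out; weight (1/3)·0 = 0.
If it is in chest 3 (prior 1/3): chest 1 is available but not opened, probability 2/5; weight (1/3)·(2/5) = 2/15.
The weights sum to 7/15.
So P(the ruby in chest 1 | the guide opened chest 2) = (1/3) / (7/15) = 5/7.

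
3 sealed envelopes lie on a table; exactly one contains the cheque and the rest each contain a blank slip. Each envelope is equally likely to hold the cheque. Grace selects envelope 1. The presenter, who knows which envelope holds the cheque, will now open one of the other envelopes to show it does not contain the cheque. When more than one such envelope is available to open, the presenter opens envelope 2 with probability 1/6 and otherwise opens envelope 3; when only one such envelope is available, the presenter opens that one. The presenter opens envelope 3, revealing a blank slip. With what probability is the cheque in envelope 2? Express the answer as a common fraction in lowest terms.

Consider each possible location of the cheque in turn.
If it is in envelope 1 (prior 1/3): envelope 2 is available but not opened, probability 5/6; weight (1/3)·(5/6) = 5/18.
If it is in envelope 2 (prior 1/3): only envelope 3 is available, probability 1; weight (1/3)·1 = 1/3.
If it is in envelope 3 (prior 1/3): the presenter opened envelope 3, so this case is ruled out; weight (1/3)·0 = 0.
The weights sum to 11/18.
So P(the cheque in envelope 2 | the presenter opened envelope 3) = (1/3) / (11/18) = 6/11.

6/11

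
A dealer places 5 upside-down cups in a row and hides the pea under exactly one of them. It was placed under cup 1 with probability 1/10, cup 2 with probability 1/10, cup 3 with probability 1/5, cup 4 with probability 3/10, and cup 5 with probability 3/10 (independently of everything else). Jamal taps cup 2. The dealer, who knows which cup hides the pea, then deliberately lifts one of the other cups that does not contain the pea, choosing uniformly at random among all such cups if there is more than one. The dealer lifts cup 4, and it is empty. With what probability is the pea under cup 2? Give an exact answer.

1/9

Consider each possible location of the pea in turn.
If it is under cup 1 (prior 1/10): the dealer has 3 equally likely choices, so probability 1/3; weight (1/10)·(1/3) = 1/30.
If it is under cup 2 (prior 1/10): the dealer has 4 equally likely choices, so probability 1/4; weight (1/10)·(1/4) = 1/40.
If it is under cup 3 (prior 1/5): the dealer has 3 equally likely choices, so probability 1/3; weight (1/5)·(1/3) = 1/15.
If it is under cup 4 (prior 3/10): the dealer opened cup 4, so this case is ruled out; weight (3/10)·0 = 0.
If it is under cup 5 (prior 3/10): the dealer has 3 equally likely choices, so probability 1/3; weight (3/10)·(1/3) = 1/10.
The weights sum to 9/40.
So P(the pea under cup 2 | the dealer opened cup 4) = (1/40) / (9/40) = 1/9.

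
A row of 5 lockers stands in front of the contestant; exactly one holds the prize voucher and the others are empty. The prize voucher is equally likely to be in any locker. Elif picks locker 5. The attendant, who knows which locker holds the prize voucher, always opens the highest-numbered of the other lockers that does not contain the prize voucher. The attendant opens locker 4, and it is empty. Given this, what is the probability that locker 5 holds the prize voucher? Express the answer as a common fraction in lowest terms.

1/4

Apply Bayes' rule, conditioning on where the prize voucher actually is.
If it is in any of lockers 1, 2, 3, and 5 (prior 1/5 each): locker 4 is the highest-numbered option available, probability 1; weight (1/5)·1 = 1/5 each.
If it is in locker 4 (prior 1/5): the attendant opened locker 4, so this case is ruled out; weight (1/5)·0 = 0.
The weights sum to 4/5.
So P(the prize voucher in locker 5 | the attendant opened locker 4) = (1/5) / (4/5) = 1/4.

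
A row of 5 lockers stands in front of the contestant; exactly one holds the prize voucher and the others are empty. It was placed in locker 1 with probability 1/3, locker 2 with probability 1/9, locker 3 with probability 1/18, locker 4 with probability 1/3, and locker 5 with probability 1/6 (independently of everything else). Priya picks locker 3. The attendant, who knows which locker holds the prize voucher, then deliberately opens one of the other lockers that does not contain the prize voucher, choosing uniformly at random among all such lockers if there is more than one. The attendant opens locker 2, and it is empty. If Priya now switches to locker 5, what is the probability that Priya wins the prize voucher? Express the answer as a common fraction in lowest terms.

4/21

Apply Bayes' rule, conditioning on where the prize voucher actually is.
If it is in either of lockers 1 and 4 (prior 1/3 each): the attendant has 3 equally likely choices, so probability 1/3; weight (1/3)·(1/3) = 1/9 each.
If it is in locker 2 (prior 1/9): the attendant opened locker 2, so this case is ruled out; weight (1/9)·0 = 0.
If it is in locker 3 (prior 1/18): the attendant has 4 equally likely choices, so probability 1/4; weight (1/18)·(1/4) = 1/72.
If it is in locker 5 (prior 1/6): the attendant has 3 equally likely choices, so probability 1/3; weight (1/6)·(1/3) = 1/18.
The weights sum to 7/24.
So P(the prize voucher in locker 5 | the attendant opened locker 2) = (1/18) / (7/24) = 4/21.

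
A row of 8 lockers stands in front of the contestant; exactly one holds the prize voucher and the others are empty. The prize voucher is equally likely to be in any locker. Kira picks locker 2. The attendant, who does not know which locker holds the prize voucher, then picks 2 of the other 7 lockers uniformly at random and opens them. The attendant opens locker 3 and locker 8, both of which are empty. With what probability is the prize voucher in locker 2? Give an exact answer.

Consider each possible location of the prize voucher in turn.
If it is in any of lockers 1, 2, 4, 5, 6, and 7 (prior 1/8 each): the attendant picks exactly this set with probability 1/21 regardless, and none is the prize; weight (1/8)·(1/21) = 1/168 each.
If it is in either of lockers 3 and 8 (prior 1/8 each): that locker was opened and seen not to hold the prize — ruled out; weight (1/8)·0 = 0 each.
The weights sum to 1/28.
So P(the prize voucher in locker 2 | the attendant opened locker 3 and locker 8) = (1/168) / (1/28) = 1/6.

1/6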